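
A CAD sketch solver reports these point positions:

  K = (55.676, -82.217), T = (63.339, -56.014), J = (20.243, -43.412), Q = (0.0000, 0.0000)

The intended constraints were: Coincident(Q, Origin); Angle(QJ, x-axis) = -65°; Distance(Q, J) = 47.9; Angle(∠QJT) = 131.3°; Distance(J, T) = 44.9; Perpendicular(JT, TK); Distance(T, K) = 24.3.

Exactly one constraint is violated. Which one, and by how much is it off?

Distance(T, K) = 24.3 — off by 3.00.

Q = (0.00, 0.00) ✓; QJ at -65.00° ✓; |QJ| = 47.90 ✓; ∠QJT = 131.3° ✓; |JT| = 44.90 ✓; ∠(JT, TK) = 90.00° ✓; |TK| = 27.30 ✗.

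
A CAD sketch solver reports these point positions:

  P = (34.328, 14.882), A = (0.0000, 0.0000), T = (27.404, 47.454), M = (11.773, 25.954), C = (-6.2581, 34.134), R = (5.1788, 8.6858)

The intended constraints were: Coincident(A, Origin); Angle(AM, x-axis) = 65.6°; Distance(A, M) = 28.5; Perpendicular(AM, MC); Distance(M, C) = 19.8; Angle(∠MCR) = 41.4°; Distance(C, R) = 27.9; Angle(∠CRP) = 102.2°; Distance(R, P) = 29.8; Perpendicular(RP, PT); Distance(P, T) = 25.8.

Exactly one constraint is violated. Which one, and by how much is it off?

Distance(P, T) = 25.8 — off by 7.50.

A = (0.00, 0.00) ✓; AM at 65.60° ✓; |AM| = 28.50 ✓; ∠(AM, MC) = 90.00° ✓; |MC| = 19.80 ✓; ∠MCR = 41.40° ✓; |CR| = 27.90 ✓; ∠CRP = 102.2° ✓; |RP| = 29.80 ✓; ∠(RP, PT) = 90.00° ✓; |PT| = 33.30 ✗.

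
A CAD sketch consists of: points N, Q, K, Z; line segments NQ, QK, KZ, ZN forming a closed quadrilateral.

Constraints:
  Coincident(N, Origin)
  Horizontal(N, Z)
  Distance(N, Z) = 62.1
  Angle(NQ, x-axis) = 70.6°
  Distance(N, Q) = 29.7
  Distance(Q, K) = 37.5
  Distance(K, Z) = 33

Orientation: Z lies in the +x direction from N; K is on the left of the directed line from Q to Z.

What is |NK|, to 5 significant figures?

55.782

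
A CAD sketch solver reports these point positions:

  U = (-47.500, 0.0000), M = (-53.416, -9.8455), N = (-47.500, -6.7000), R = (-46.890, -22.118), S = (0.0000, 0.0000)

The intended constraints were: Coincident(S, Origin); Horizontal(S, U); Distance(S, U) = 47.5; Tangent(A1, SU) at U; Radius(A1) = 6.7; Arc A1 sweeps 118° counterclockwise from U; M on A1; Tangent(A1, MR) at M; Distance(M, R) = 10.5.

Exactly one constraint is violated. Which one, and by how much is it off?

Distance(M, R) = 10.5 — off by 3.40.

S = (0.00, 0.00) ✓; S.y = 0.00, U.y = 0.00 ✓; |SU| = 47.50 ✓; ∠(NU, US) = 90.00° ✓; |NU| = 6.700 ✓; bearing(N→M) − bearing(N→U) = 118.0° ✓; |NM| = 6.700 ✓; ∠(NM, MR) = 90.00° ✓; |MR| = 13.90 ✗.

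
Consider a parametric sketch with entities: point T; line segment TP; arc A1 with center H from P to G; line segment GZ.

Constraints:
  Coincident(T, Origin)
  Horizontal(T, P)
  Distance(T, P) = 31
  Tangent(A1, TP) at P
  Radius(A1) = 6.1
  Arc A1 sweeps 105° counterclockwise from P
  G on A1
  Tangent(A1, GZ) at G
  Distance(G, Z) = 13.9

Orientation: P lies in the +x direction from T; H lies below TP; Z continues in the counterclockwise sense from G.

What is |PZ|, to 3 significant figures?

21.2

T is at the origin; T and P share the same y with |TP| = 31.0 and P on the +x side, so P = (31.0, 0.00). Since A1 is tangent to TP there, HP ⟂ TP, so H = P + (0, -6.1) = (31.0, -6.10). On A1, P sits at bearing 90° from H; a 105° counterclockwise sweep puts G at bearing 195°, so G = H + 6.1·(cos 195°, sin 195°) = (25.1, -7.68). Tangency of A1 to GZ means the radius HG is perpendicular to GZ, so GZ runs along (−sin 195°, cos 195°); with |GZ| = 13.9, Z = (28.7, -21.1). Then |PZ| = |Z − P| = 21.2.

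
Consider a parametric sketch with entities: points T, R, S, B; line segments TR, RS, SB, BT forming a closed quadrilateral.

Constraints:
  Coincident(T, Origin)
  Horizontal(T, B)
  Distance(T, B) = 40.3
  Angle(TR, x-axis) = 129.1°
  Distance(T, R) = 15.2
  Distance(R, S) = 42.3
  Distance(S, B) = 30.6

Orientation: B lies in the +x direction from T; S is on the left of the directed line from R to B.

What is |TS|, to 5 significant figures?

40.872

T is at the origin; TB is horizontal with |TB| = 40.3 and B in +x, so B = (40.3, 0). TR runs at 129.1° with |TR| = 15.2, so R = (-9.5863, 11.796). S is determined by |RS| = 42.3 and |SB| = 30.6 together: it lies at the intersection of circle(R, 42.3) and circle(B, 30.6). With |RB| = 51.262, the foot of the radical line on RB is 33.950 from R and the perpendicular offset is √(42.3² − 33.950²) = 25.232. Taking the left-of-RB solution: S = (29.259, 28.539).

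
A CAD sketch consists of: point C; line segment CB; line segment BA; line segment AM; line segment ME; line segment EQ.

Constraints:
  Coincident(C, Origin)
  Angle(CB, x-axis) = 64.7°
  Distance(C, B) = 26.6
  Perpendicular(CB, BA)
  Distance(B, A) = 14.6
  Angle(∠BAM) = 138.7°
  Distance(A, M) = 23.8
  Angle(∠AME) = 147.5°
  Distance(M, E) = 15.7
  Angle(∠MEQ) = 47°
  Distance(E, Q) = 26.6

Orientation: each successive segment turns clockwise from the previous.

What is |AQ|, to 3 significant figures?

18.8

C is at the origin; CB runs at 64.7° with length 26.6, so B = (11.4, 24.0). CB ⟂ BA, so BA runs at -25.3°; with |BA| = 14.6, A = (24.6, 17.8). ∠BAM = 138.7° gives AM at -66.6° from the x-axis; with |AM| = 23.8, M = (34.0, -4.03). ∠AME = 147.5° gives ME at -99.1° from the x-axis; with |ME| = 15.7, E = (31.5, -19.5). ∠MEQ = 47.0° gives EQ at 128° from the x-axis; with |EQ| = 26.6, Q = (15.2, 1.45). Then |AQ| = |Q − A| = 18.8.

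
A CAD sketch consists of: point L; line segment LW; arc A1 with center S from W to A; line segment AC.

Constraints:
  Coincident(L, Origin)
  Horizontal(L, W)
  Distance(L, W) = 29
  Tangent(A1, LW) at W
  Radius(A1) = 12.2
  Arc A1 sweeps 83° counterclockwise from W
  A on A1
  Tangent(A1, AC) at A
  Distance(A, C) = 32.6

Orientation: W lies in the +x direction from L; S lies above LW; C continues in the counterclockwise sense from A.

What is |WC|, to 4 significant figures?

45.97

L is at the origin; L and W share the same y with |LW| = 29.0 and W on the +x side, so W = (29.00, 0.000). A1 meets LW tangentially, so SW is at right angles to LW, so S = W + (0, 12.2) = (29.00, 12.20). On A1, W sits at bearing -90° from S; an 83° counterclockwise sweep puts A at bearing -7°, so A = S + 12.2·(cos -7°, sin -7°) = (41.11, 10.71). Tangency of A1 to AC means the radius SA is perpendicular to AC, so AC runs along (−sin -7°, cos -7°); with |AC| = 32.6, C = (45.08, 43.07). Then |WC| = |C − W| = 45.97.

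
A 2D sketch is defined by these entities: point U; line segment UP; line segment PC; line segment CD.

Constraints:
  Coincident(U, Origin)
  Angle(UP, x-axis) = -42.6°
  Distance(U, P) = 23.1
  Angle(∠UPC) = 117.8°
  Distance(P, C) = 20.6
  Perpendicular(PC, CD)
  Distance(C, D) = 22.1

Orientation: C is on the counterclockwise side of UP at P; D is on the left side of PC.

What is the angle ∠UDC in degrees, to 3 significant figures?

87.0°

U is at the origin; UP runs at -42.6° with length 23.1, so P = 23.1·(cos -42.6°, sin -42.6°) = (17.0, -15.6). ∠UPC = 117.8°, so PC runs at -42.6° + (180° − 117.8°) = 19.6° from the x-axis; with |PC| = 20.6, C = P + 20.6·(cos 19.6°, sin 19.6°) = (36.4, -8.73). PC is perpendicular to CD; with |CD| = 22.1 on the left of PC, D = C + 22.1·(-0.335, 0.942) = (29.0, 12.1). Then cos ∠UDC = DU·DC / (|DU||DC|), giving 87.0°.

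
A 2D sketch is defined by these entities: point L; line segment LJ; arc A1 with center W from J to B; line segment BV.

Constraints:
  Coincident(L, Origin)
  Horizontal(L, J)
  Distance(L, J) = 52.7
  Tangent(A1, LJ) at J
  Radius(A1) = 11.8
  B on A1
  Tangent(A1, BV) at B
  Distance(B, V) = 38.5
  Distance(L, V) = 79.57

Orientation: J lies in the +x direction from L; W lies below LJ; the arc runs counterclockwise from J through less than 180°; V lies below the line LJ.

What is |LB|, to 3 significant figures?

45.8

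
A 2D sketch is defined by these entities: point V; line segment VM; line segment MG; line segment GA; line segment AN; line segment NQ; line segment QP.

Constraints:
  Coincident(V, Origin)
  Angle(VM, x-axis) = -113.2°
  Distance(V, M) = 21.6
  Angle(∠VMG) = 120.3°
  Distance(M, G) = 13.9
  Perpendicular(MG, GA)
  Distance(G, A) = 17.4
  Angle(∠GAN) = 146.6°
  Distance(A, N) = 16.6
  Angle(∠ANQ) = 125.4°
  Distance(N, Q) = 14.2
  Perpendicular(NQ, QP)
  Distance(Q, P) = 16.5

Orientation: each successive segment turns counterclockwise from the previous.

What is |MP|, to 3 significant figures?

18.3

∠ANQ = 125.4° gives NQ at 124° from the x-axis; with |NQ| = 14.2, Q = (11.4, 6.61). NQ is perpendicular to QP, so QP runs at -146°; with |QP| = 16.5, P = (-2.19, -2.73). Then |MP| = |P − M| = 18.3.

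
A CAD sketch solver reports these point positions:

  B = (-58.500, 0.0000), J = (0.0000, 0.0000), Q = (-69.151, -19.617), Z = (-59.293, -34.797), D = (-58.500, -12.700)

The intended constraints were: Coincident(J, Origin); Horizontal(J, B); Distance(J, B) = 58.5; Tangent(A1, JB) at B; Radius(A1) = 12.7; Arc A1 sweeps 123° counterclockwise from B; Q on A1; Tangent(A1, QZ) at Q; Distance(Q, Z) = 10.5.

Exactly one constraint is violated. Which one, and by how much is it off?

Distance(Q, Z) = 10.5 — off by 7.60.

J = (0.00, 0.00) ✓; J.y = 0.00, B.y = 0.00 ✓; |JB| = 58.50 ✓; ∠(DB, BJ) = 90.00° ✓; |DB| = 12.70 ✓; bearing(D→Q) − bearing(D→B) = 123.0° ✓; |DQ| = 12.70 ✓; ∠(DQ, QZ) = 90.00° ✓; |QZ| = 18.10 ✗.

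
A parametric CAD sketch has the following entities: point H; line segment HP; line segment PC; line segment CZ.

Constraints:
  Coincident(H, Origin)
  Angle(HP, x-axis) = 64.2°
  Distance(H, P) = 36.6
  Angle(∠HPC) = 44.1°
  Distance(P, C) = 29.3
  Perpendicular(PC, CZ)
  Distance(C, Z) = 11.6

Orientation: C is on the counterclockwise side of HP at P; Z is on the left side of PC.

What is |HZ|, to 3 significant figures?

14.2

∠HPC = 44.1°, so PC runs at 64.2° + (180° − 44.1°) = 200° from the x-axis; with |PC| = 29.3, C = P + 29.3·(cos 200°, sin 200°) = (-11.6, 22.9). PC is perpendicular to CZ; with |CZ| = 11.6 on the left of PC, Z = C + 11.6·(0.344, -0.939) = (-7.60, 12.0). Then |HZ| = |Z − H| = 14.2.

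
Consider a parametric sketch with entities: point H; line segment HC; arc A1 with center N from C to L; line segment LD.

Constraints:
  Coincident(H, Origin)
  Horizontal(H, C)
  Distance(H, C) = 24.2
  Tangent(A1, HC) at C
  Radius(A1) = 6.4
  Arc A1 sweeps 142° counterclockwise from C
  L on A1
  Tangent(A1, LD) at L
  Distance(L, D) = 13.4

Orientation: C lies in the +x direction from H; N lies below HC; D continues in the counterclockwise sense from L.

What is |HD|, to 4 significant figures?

36.57

H is at the origin; HC is horizontal with |HC| = 24.2 and C on the +x side, so C = (24.20, 0.000). The tangent condition forces NC to be normal to HC, so N = C + (0, -6.4) = (24.20, -6.400). On A1, C sits at bearing 90° from N; a 142° counterclockwise sweep puts L at bearing 232°, so L = N + 6.4·(cos 232°, sin 232°) = (20.26, -11.44). A1 meets LD tangentially, so NL is at right angles to LD, so LD runs along (−sin 232°, cos 232°); with |LD| = 13.4, D = (30.82, -19.69). Then |HD| = |D − H| = 36.57.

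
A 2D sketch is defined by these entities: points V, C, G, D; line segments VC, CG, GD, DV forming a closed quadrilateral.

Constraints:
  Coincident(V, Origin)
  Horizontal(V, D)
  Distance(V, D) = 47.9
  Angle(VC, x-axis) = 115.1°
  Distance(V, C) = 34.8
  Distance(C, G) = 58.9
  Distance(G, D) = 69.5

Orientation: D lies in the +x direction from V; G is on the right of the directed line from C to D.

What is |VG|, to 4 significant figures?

31.70

Checks: |CG| = 58.90 ✓; |GD| = 69.50 ✓.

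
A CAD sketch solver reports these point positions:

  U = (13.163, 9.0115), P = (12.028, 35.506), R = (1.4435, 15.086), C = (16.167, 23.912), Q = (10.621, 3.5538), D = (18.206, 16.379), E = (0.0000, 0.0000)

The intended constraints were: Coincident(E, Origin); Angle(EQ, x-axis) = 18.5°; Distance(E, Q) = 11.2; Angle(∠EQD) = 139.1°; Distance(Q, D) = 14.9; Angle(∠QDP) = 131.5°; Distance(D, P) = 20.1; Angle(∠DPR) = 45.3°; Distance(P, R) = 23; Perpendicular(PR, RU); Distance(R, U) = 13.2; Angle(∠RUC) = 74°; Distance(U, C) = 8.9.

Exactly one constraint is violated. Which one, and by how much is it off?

Distance(U, C) = 8.9 — off by 6.30.

E = (0.00, 0.00) ✓; EQ at 18.50° ✓; |EQ| = 11.20 ✓; ∠EQD = 139.1° ✓; |QD| = 14.90 ✓; ∠QDP = 131.5° ✓; |DP| = 20.10 ✓; ∠DPR = 45.30° ✓; |PR| = 23.00 ✓; ∠(PR, RU) = 90.00° ✓; |RU| = 13.20 ✓; ∠RUC = 74.00° ✓; |UC| = 15.20 ✗.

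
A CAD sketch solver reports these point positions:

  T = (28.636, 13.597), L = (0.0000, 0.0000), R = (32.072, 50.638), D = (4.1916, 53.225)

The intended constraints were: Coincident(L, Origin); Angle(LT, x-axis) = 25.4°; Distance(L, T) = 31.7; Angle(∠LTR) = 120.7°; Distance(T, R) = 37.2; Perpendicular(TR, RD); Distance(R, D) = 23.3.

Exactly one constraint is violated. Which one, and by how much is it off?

Distance(R, D) = 23.3 — off by 4.70.

L = (0.00, 0.00) ✓; LT at 25.40° ✓; |LT| = 31.70 ✓; ∠LTR = 120.7° ✓; |TR| = 37.20 ✓; ∠(TR, RD) = 90.00° ✓; |RD| = 28.00 ✗.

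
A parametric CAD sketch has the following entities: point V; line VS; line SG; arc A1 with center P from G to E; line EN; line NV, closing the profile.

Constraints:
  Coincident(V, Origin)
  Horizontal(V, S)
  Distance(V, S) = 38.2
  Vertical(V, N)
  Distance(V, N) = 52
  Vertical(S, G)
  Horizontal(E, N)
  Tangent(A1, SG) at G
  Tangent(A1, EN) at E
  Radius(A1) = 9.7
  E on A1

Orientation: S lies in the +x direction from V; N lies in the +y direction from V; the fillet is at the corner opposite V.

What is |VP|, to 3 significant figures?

51.0

V is at the origin; V and S share the same y with |VS| = 38.2 and S on the +x side, so S = (38.2, 0.00). V and N share the same x with |VN| = 52.0 and N on the +y side, so N = (0.00, 52.0). The virtual corner opposite V is at (38.2, 52.0). Tangency of A1 to SG means the radius PG is perpendicular to SG and A1 meets EN tangentially, so PE is at right angles to EN, with radius 9.7, so the center P sits 9.7 in from both sides at P = (28.5, 42.3). Then |VP| = |P − V| = 51.0.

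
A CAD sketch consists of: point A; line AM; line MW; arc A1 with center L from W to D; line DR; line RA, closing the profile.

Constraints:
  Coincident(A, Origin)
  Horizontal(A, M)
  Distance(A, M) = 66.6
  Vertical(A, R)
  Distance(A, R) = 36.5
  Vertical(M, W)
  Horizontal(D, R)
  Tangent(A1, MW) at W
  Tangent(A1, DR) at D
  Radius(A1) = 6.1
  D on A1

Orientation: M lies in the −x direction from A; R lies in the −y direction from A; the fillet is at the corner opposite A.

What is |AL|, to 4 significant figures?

67.71

AR is vertical with |AR| = 36.5 and R on the −y side, so R = (0.000, -36.50). The virtual corner opposite A is at (-66.60, -36.50). The tangent condition forces LW to be normal to MW and tangency of A1 to DR means the radius LD is perpendicular to DR, with radius 6.1, so the center L sits 6.1 in from both sides at L = (-60.50, -30.40). Then |AL| = |L − A| = 67.71.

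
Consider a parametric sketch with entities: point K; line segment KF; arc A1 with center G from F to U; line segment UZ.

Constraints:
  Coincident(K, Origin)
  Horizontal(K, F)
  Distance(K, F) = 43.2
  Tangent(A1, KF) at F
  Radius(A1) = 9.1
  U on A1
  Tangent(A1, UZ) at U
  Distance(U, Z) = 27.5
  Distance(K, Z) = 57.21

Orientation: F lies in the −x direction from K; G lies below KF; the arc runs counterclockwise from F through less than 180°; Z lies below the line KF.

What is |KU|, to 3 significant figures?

53.2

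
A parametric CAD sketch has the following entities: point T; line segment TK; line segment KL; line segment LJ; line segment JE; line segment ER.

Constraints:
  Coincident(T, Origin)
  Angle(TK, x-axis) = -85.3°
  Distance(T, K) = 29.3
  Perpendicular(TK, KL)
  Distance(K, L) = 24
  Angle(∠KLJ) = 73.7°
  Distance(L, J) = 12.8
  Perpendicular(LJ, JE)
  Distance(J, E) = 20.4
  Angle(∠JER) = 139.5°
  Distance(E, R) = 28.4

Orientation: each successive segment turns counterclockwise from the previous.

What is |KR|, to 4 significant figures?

22.64

LJ ⟂ JE, so JE runs at -159.0°; with |JE| = 20.4, E = (2.688, -22.60). ∠JER = 139.5° gives ER at -118.5° from the x-axis; with |ER| = 28.4, R = (-10.86, -47.55). Then |KR| = |R − K| = 22.64.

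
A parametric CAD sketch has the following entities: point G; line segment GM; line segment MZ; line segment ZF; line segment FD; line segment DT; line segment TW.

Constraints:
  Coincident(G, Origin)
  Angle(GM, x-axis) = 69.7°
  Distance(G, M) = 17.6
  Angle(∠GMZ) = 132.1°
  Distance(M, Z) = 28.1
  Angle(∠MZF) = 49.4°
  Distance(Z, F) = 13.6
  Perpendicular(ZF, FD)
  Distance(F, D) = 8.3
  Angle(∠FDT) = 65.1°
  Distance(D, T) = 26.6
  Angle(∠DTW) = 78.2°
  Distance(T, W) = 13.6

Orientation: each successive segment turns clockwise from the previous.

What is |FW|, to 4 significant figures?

21.13

G is at the origin; GM runs at 69.7° with length 17.6, so M = (6.106, 16.51). ∠GMZ = 132.1° gives MZ at 21.80° from the x-axis; with |MZ| = 28.1, Z = (32.20, 26.94). ∠MZF = 49.4° gives ZF at -108.8° from the x-axis; with |ZF| = 13.6, F = (27.81, 14.07). The perpendicularity gives FD at right angles to ZF, so FD runs at 161.2°; with |FD| = 8.3, D = (19.96, 16.74). ∠FDT = 65.1° gives DT at 46.30° from the x-axis; with |DT| = 26.6, T = (38.33, 35.97). ∠DTW = 78.2° gives TW at -55.50° from the x-axis; with |TW| = 13.6, W = (46.04, 24.77). Then |FW| = |W − F| = 21.13.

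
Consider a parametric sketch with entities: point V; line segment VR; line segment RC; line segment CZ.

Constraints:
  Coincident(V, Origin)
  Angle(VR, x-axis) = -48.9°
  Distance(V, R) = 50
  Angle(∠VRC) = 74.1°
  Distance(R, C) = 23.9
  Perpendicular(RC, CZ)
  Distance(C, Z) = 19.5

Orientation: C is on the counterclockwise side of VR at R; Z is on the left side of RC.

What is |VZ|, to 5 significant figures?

30.353

V is at the origin; VR runs at -48.9° with length 50.0, so R = 50.0·(cos -48.9°, sin -48.9°) = (32.869, -37.678). ∠VRC = 74.1°, so RC runs at -48.9° + (180° − 74.1°) = 57.000° from the x-axis; with |RC| = 23.9, C = R + 23.9·(cos 57.000°, sin 57.000°) = (45.886, -17.634). The perpendicularity gives CZ at right angles to RC; with |CZ| = 19.5 on the left of RC, Z = C + 19.5·(-0.83867, 0.54464) = (29.532, -7.0135). Then |VZ| = |Z − V| = 30.353.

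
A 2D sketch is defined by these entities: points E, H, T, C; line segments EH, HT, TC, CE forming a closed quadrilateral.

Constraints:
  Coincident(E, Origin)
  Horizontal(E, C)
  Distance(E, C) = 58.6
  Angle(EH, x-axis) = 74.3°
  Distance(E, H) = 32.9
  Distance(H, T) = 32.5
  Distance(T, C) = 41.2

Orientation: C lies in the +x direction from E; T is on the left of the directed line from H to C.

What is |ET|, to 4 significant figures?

55.32

E is at the origin; E and C share the same y with |EC| = 58.6 and C in +x, so C = (58.6, 0). EH runs at 74.3° with |EH| = 32.9, so H = (8.903, 31.67). T is determined by |HT| = 32.5 and |TC| = 41.2 together: it lies at the intersection of circle(H, 32.5) and circle(C, 41.2). With |HC| = 58.93, the foot of the radical line on HC is 24.03 from H and the perpendicular offset is √(32.5² − 24.03²) = 21.89. Taking the left-of-HC solution: T = (40.93, 37.22).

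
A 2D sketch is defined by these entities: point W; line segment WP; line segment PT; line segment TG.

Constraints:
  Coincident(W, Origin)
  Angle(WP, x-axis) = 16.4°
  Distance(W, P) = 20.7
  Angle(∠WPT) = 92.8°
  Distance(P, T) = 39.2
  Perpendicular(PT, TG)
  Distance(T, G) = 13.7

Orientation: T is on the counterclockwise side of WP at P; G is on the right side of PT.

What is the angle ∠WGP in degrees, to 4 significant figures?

21.26°

W is at the origin; WP runs at 16.4° with length 20.7, so P = 20.7·(cos 16.4°, sin 16.4°) = (19.86, 5.844). ∠WPT = 92.8°, so PT runs at 16.4° + (180° − 92.8°) = 103.6° from the x-axis; with |PT| = 39.2, T = P + 39.2·(cos 103.6°, sin 103.6°) = (10.64, 43.95). PT ⟂ TG; with |TG| = 13.7 on the right of PT, G = T + 13.7·(0.9720, 0.2351) = (23.96, 47.17). Then cos ∠WGP = GW·GP / (|GW||GP|), giving 21.26°.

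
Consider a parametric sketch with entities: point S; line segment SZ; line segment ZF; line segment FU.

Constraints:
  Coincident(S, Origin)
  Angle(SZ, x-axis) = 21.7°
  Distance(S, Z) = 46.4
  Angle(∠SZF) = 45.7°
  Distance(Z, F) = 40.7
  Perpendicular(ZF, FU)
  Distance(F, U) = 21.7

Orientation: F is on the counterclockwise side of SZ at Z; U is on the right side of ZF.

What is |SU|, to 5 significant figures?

55.531

S is at the origin; SZ runs at 21.7° with length 46.4, so Z = 46.4·(cos 21.7°, sin 21.7°) = (43.112, 17.156). ∠SZF = 45.7°, so ZF runs at 21.7° + (180° − 45.7°) = 156.00° from the x-axis; with |ZF| = 40.7, F = Z + 40.7·(cos 156.00°, sin 156.00°) = (5.9305, 33.710). ZF is perpendicular to FU; with |FU| = 21.7 on the right of ZF, U = F + 21.7·(0.40674, 0.91355) = (14.757, 53.534). Then |SU| = |U − S| = 55.531.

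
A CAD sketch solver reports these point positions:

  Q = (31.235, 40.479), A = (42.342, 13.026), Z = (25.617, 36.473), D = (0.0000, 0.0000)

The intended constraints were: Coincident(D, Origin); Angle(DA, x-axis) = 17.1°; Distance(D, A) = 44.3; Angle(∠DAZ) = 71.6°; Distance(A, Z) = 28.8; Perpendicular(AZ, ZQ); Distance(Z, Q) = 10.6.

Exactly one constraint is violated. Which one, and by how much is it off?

Distance(Z, Q) = 10.6 — off by 3.70.

D = (0.00, 0.00) ✓; DA at 17.10° ✓; |DA| = 44.30 ✓; ∠DAZ = 71.60° ✓; |AZ| = 28.80 ✓; ∠(AZ, ZQ) = 90.01° ✓; |ZQ| = 6.900 ✗.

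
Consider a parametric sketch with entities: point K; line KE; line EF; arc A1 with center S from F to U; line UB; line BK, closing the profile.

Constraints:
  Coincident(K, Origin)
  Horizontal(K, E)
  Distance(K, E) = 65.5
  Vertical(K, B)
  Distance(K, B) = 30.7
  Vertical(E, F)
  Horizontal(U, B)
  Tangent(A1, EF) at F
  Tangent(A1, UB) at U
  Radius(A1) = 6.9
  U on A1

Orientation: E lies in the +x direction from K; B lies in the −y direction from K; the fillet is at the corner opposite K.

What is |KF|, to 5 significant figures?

69.690

K is at the origin; K and E share the same y with |KE| = 65.5 and E on the +x side, so E = (65.500, 0.0000). KB is vertical with |KB| = 30.7 and B on the −y side, so B = (0.0000, -30.700). The virtual corner opposite K is at (65.500, -30.700). Since A1 is tangent to EF there, SF ⟂ EF and the tangent condition forces SU to be normal to UB, with radius 6.9, so the center S sits 6.9 in from both sides at S = (58.600, -23.800). That places the tangent points at F = (65.500, -23.800) on EF and U = (58.600, -30.700) on UB. Then |KF| = |F − K| = 69.690.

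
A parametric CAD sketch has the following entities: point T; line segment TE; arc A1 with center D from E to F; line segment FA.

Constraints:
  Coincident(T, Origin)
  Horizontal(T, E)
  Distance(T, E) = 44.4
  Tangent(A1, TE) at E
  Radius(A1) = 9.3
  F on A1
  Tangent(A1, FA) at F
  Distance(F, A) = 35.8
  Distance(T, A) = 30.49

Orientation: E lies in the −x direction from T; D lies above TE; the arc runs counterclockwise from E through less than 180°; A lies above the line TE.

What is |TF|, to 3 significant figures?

38.0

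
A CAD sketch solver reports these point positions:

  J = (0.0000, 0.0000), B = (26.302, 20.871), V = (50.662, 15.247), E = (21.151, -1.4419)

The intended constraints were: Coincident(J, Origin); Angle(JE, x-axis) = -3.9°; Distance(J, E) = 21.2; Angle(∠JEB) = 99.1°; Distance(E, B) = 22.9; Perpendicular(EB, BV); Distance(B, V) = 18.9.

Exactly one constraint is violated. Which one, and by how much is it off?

Distance(B, V) = 18.9 — off by 6.10.

J = (0.00, 0.00) ✓; JE at -3.900° ✓; |JE| = 21.20 ✓; ∠JEB = 99.10° ✓; |EB| = 22.90 ✓; ∠(EB, BV) = 90.00° ✓; |BV| = 25.00 ✗.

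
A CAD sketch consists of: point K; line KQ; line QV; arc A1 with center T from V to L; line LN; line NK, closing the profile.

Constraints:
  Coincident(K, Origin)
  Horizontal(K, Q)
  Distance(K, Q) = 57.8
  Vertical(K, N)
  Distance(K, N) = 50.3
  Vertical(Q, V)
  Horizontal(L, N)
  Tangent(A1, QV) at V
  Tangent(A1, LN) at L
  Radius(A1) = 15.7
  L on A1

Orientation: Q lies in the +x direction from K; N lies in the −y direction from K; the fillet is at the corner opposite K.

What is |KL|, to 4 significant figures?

65.59

K is at the origin; K and Q share the same y with |KQ| = 57.8 and Q on the +x side, so Q = (57.80, 0.000). K and N share the same x with |KN| = 50.3 and N on the −y side, so N = (0.000, -50.30). The virtual corner opposite K is at (57.80, -50.30). The tangent condition forces TV to be normal to QV and since A1 is tangent to LN there, TL ⟂ LN, with radius 15.7, so the center T sits 15.7 in from both sides at T = (42.10, -34.60). That places the tangent points at V = (57.80, -34.60) on QV and L = (42.10, -50.30) on LN. Then |KL| = |L − K| = 65.59.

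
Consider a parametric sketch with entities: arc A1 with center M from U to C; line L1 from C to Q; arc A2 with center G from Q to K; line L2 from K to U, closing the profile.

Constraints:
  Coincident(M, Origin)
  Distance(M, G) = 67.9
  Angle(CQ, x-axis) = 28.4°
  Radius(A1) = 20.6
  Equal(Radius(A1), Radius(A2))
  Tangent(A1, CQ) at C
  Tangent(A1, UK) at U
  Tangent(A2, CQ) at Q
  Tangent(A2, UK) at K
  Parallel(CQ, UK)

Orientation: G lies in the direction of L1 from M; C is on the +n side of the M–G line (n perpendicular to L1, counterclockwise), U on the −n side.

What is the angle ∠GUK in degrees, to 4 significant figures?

16.88°

The slot axis is L1's direction at 28.4°, so u = (cos 28.4°, sin 28.4°) = (0.8796, 0.4756) and n = (−sin 28.4°, cos 28.4°) = (-0.4756, 0.8796). M is at the origin and G lies 67.9 along u from M, so G = 67.9·u = (59.73, 32.29). Tangency of A1 to both parallel lines with radius 20.6 puts C and U at M ± 20.6·n: C = (-9.798, 18.12), U = (9.798, -18.12). Equal radii place Q and K the same way about G: Q = G + 20.6·n = (49.93, 50.42), K = G − 20.6·n = (69.53, 14.17). Then cos ∠GUK = UG·UK / (|UG||UK|), giving 16.88°.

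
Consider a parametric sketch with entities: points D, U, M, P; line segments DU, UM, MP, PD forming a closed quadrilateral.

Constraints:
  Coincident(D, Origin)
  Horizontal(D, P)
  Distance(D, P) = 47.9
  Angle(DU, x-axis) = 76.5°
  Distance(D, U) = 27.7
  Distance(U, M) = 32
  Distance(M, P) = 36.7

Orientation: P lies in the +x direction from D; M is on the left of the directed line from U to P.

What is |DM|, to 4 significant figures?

51.33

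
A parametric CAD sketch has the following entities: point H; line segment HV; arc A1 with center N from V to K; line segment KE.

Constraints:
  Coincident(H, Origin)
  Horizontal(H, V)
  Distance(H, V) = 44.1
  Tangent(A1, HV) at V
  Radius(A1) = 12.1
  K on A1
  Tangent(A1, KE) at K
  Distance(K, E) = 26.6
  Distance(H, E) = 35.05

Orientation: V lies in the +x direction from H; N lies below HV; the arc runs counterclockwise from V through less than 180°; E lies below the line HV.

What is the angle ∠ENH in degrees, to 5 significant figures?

50.036°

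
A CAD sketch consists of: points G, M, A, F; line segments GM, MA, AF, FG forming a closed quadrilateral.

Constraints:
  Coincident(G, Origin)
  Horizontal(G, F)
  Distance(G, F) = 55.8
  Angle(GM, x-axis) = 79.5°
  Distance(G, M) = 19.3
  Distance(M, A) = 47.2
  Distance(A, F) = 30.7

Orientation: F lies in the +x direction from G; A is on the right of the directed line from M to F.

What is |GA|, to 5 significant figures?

36.868

Checks: GM at 79.50° ✓; |MA| = 47.20 ✓; |AF| = 30.70 ✓.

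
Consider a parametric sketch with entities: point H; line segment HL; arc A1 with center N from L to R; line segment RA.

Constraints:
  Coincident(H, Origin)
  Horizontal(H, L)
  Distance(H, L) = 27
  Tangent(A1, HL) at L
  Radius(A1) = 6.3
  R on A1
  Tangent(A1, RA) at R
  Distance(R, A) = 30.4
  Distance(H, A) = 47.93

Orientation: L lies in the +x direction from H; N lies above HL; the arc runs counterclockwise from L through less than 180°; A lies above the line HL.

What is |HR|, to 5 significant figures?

33.982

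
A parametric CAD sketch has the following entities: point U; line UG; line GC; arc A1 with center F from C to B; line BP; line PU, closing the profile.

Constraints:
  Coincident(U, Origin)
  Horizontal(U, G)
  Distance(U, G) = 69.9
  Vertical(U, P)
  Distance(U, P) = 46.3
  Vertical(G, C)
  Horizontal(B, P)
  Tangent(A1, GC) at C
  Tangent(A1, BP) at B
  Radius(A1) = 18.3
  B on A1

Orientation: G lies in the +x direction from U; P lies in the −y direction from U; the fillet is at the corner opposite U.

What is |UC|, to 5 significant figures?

75.299

U is at the origin; UG is horizontal with |UG| = 69.9 and G on the +x side, so G = (69.900, 0.0000). U and P share the same x with |UP| = 46.3 and P on the −y side, so P = (0.0000, -46.300). The virtual corner opposite U is at (69.900, -46.300). A1 meets GC tangentially, so FC is at right angles to GC and tangency of A1 to BP means the radius FB is perpendicular to BP, with radius 18.3, so the center F sits 18.3 in from both sides at F = (51.600, -28.000). That places the tangent points at C = (69.900, -28.000) on GC and B = (51.600, -46.300) on BP. Then |UC| = |C − U| = 75.299.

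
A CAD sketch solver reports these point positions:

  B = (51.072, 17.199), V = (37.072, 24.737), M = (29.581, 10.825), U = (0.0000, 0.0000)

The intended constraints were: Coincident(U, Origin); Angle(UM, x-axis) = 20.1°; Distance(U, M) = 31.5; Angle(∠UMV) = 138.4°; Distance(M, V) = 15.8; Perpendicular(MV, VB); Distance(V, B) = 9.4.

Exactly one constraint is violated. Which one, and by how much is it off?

Distance(V, B) = 9.4 — off by 6.50.

U = (0.00, 0.00) ✓; UM at 20.10° ✓; |UM| = 31.50 ✓; ∠UMV = 138.4° ✓; |MV| = 15.80 ✓; ∠(MV, VB) = 90.00° ✓; |VB| = 15.90 ✗.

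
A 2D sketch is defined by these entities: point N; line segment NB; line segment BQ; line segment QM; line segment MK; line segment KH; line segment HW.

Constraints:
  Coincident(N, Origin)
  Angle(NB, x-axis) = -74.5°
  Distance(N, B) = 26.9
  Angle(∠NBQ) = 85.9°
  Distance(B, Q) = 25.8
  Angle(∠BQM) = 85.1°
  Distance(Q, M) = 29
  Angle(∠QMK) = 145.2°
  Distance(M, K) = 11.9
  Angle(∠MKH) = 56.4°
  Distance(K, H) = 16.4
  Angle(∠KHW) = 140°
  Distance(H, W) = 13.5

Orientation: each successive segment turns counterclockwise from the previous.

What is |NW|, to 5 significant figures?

22.211

∠MKH = 56.4° gives KH at -87.100° from the x-axis; with |KH| = 16.4, H = (10.065, -1.1817). ∠KHW = 140.0° gives HW at -47.100° from the x-axis; with |HW| = 13.5, W = (19.255, -11.071). Then |NW| = |W − N| = 22.211.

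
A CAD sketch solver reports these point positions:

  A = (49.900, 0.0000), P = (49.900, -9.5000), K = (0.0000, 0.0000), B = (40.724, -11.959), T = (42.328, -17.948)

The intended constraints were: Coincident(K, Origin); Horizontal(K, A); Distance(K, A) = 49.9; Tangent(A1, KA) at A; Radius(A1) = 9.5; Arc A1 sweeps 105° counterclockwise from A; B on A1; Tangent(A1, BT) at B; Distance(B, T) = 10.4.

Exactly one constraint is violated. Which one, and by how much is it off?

Distance(B, T) = 10.4 — off by 4.20.

K = (0.00, 0.00) ✓; K.y = 0.00, A.y = 0.00 ✓; |KA| = 49.90 ✓; ∠(PA, AK) = 90.00° ✓; |PA| = 9.500 ✓; bearing(P→B) − bearing(P→A) = 105.0° ✓; |PB| = 9.500 ✓; ∠(PB, BT) = 90.01° ✓; |BT| = 6.200 ✗.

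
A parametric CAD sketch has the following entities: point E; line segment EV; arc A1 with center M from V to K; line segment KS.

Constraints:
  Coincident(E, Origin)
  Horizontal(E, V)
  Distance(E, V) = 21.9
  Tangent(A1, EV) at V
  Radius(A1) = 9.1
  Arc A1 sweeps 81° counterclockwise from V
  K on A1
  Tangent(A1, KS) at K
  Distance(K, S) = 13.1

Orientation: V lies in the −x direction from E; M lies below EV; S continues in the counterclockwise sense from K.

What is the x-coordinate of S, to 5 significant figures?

-32.937

E is at the origin; E and V share the same y with |EV| = 21.9 and V on the −x side, so V = (-21.900, 0.0000). Since A1 is tangent to EV there, MV ⟂ EV, so M = V + (0, -9.1) = (-21.900, -9.1000). On A1, V sits at bearing 90° from M; an 81° counterclockwise sweep puts K at bearing 171°, so K = M + 9.1·(cos 171°, sin 171°) = (-30.888, -7.6764). Since A1 is tangent to KS there, MK ⟂ KS, so KS runs along (−sin 171°, cos 171°); with |KS| = 13.1, S = (-32.937, -20.615). So S.x = -32.937.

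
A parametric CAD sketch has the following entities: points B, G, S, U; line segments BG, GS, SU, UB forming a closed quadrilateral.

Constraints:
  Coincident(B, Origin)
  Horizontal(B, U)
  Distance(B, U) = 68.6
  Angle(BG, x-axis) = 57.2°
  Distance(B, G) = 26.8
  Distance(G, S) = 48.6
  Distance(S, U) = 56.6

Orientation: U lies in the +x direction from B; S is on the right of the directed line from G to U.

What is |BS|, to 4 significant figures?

31.73

Checks: |GS| = 48.60 ✓; |SU| = 56.60 ✓.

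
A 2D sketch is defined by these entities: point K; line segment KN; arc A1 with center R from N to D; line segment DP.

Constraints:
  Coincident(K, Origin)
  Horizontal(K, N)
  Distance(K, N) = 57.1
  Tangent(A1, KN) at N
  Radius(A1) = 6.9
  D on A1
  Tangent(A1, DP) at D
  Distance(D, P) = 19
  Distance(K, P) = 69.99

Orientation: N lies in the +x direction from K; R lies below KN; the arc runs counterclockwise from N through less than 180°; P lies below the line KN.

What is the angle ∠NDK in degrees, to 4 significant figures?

100.6°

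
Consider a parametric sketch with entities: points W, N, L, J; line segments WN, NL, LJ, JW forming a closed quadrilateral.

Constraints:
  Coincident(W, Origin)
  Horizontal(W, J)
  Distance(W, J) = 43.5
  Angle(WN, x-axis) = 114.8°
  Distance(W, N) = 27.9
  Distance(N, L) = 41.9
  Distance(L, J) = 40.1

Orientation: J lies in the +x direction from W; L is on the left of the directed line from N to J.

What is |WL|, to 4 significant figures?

46.84

Checks: |NL| = 41.90 ✓; |LJ| = 40.10 ✓.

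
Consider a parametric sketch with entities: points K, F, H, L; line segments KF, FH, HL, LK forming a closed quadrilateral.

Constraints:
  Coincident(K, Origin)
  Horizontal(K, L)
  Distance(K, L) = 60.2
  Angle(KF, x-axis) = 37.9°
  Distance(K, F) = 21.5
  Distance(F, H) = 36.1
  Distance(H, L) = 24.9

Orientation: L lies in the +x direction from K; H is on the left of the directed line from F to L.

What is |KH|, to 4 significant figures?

56.65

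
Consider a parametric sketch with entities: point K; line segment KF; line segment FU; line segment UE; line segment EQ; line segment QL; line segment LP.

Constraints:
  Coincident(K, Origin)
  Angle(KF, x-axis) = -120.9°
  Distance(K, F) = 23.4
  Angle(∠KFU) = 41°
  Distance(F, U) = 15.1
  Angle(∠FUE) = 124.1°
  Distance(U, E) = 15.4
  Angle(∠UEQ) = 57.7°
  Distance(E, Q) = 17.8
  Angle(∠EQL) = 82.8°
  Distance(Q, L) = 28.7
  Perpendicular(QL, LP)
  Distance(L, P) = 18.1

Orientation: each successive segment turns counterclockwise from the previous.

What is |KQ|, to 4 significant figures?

11.89

∠FUE = 124.1° gives UE at 74.00° from the x-axis; with |UE| = 15.4, E = (6.581, -0.5841). ∠UEQ = 57.7° gives EQ at -163.7° from the x-axis; with |EQ| = 17.8, Q = (-10.50, -5.580). Then |KQ| = |Q − K| = 11.89.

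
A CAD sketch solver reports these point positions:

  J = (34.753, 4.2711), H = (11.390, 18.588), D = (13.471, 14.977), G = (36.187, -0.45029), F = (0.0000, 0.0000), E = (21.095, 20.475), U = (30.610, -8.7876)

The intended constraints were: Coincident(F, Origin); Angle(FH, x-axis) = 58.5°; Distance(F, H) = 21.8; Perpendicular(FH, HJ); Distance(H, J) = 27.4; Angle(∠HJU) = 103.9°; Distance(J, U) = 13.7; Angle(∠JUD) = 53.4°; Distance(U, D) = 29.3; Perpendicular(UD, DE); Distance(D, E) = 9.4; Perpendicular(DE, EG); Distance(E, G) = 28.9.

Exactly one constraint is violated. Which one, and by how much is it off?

Distance(E, G) = 28.9 — off by 3.10.

F = (0.00, 0.00) ✓; FH at 58.50° ✓; |FH| = 21.80 ✓; ∠(FH, HJ) = 90.00° ✓; |HJ| = 27.40 ✓; ∠HJU = 103.9° ✓; |JU| = 13.70 ✓; ∠JUD = 53.40° ✓; |UD| = 29.30 ✓; ∠(UD, DE) = 90.00° ✓; |DE| = 9.400 ✓; ∠(DE, EG) = 90.00° ✓; |EG| = 25.80 ✗.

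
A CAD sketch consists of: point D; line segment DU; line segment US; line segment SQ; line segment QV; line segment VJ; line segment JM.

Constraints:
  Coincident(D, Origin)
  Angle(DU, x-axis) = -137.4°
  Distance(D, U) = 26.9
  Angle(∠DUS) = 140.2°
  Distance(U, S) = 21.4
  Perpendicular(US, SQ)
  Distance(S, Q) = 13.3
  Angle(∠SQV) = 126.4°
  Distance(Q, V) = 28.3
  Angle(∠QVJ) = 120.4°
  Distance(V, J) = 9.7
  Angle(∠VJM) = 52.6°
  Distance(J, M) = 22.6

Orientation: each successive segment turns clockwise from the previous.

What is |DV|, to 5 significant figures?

23.191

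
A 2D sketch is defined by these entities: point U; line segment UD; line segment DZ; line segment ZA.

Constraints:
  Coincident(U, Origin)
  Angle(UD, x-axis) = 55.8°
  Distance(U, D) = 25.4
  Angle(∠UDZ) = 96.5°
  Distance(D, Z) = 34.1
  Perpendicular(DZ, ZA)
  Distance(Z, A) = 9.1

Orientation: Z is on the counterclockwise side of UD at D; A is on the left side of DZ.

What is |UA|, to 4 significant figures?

40.34

U is at the origin; UD runs at 55.8° with length 25.4, so D = 25.4·(cos 55.8°, sin 55.8°) = (14.28, 21.01). ∠UDZ = 96.5°, so DZ runs at 55.8° + (180° − 96.5°) = 139.3° from the x-axis; with |DZ| = 34.1, Z = D + 34.1·(cos 139.3°, sin 139.3°) = (-11.58, 43.24). DZ is perpendicular to ZA; with |ZA| = 9.1 on the left of DZ, A = Z + 9.1·(-0.6521, -0.7581) = (-17.51, 36.35). Then |UA| = |A − U| = 40.34.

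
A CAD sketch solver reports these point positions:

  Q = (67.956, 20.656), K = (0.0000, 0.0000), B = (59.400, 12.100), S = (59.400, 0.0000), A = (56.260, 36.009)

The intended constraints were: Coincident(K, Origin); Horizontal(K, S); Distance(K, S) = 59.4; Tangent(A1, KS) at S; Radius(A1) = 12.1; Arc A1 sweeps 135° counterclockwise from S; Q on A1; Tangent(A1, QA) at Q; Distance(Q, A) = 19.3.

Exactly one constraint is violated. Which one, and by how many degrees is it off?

Tangent(A1, QA) at Q — off by 7.70°.

K = (0.00, 0.00) ✓; K.y = 0.00, S.y = 0.00 ✓; |KS| = 59.40 ✓; ∠(BS, SK) = 90.00° ✓; |BS| = 12.10 ✓; bearing(B→Q) − bearing(B→S) = 135.0° ✓; |BQ| = 12.10 ✓; ∠(BQ, QA) = 97.70° ✗; |QA| = 19.30 ✓.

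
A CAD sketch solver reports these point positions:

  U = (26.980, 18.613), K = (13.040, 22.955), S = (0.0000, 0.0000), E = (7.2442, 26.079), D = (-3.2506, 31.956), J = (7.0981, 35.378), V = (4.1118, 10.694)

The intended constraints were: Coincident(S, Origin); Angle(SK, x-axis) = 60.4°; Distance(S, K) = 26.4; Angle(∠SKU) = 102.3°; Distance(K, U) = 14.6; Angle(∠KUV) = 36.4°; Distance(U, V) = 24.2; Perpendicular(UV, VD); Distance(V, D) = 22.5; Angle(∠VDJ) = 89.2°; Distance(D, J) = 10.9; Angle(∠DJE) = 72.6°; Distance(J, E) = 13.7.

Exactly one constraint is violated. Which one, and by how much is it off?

Distance(J, E) = 13.7 — off by 4.40.

S = (0.00, 0.00) ✓; SK at 60.40° ✓; |SK| = 26.40 ✓; ∠SKU = 102.3° ✓; |KU| = 14.60 ✓; ∠KUV = 36.40° ✓; |UV| = 24.20 ✓; ∠(UV, VD) = 90.00° ✓; |VD| = 22.50 ✓; ∠VDJ = 89.20° ✓; |DJ| = 10.90 ✓; ∠DJE = 72.60° ✓; |JE| = 9.300 ✗.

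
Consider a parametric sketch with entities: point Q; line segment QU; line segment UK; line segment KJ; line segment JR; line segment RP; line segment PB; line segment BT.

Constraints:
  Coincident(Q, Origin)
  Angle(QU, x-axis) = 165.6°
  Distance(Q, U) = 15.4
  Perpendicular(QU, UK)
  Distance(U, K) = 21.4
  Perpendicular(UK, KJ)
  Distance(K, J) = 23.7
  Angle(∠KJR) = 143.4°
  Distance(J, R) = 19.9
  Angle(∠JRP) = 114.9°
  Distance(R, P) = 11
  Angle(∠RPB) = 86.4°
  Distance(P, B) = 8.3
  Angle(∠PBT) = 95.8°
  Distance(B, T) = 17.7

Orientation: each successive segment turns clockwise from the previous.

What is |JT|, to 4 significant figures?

9.162

Q is at the origin; QU runs at 165.6° with length 15.4, so U = (-14.92, 3.830). The perpendicularity gives UK at right angles to QU, so UK runs at 75.60°; with |UK| = 21.4, K = (-9.594, 24.56). UK ⟂ KJ, so KJ runs at -14.40°; with |KJ| = 23.7, J = (13.36, 18.66). ∠KJR = 143.4° gives JR at -51.00° from the x-axis; with |JR| = 19.9, R = (25.88, 3.198). ∠JRP = 114.9° gives RP at -116.1° from the x-axis; with |RP| = 11.0, P = (21.05, -6.680). ∠RPB = 86.4° gives PB at 150.3° from the x-axis; with |PB| = 8.3, B = (13.84, -2.568). ∠PBT = 95.8° gives BT at 66.10° from the x-axis; with |BT| = 17.7, T = (21.01, 13.61). Then |JT| = |T − J| = 9.162.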